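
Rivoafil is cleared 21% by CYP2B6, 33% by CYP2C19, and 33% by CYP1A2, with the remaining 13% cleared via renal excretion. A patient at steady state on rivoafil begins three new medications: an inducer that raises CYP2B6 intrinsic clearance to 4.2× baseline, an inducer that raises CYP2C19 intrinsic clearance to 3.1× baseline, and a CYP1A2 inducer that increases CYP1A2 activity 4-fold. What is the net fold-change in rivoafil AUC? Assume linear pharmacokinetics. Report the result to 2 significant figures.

0.30

CYP2B6: 0.21 × 4.2 = 0.882
CYP2C19: 0.33 × 3.1 = 1.023
CYP1A2: 0.33 × 4 = 1.32
Other: 0.13 (unchanged)
New clearance relative to baseline: 0.882 + 1.023 + 1.32 + 0.13 = 3.355.
Because AUC varies inversely with clearance, the combined effect is 1 / 3.355 = 0.30.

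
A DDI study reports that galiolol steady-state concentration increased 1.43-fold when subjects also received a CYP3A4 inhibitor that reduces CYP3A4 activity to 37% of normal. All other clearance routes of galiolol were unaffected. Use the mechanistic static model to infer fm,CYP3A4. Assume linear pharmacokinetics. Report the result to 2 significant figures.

0.48

Let fm be the CYP3A4 fraction. New clearance relative to baseline = fm × 0.37 + (1 − fm).
Steady-state concentration ratio = 1 / (new CL fraction), so new CL fraction = 1 / 1.43 = 0.6993.
fm × 0.37 + 1 − fm = 0.6993  ⇒  fm × (0.37 − 1) = −0.3007  ⇒  fm = 0.48.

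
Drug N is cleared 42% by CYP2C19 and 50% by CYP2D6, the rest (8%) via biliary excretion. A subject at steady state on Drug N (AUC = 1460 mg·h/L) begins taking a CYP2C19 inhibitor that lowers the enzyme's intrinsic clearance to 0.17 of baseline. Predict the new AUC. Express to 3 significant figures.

2.24 × 10³ mg·h/L

CYP2C19: 0.42 × 0.17 = 0.0714
CYP2D6: 0.5 (unchanged)
Other: 0.08 (unchanged)
Relative clearance = 0.0714 + 0.5 + 0.08 = 0.6514.
New AUC = baseline ÷ relative clearance = 1460 / 0.6514 = 2.24 × 10³ mg·h/L.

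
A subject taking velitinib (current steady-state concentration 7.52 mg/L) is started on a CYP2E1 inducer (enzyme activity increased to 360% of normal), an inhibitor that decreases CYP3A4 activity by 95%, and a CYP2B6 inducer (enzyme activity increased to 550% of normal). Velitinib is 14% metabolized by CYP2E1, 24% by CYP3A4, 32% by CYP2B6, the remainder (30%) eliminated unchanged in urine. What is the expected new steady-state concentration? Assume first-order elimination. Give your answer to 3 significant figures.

2.92 mg/L

CYP2E1: 0.14 × 3.6 = 0.504
CYP3A4: 0.24 × 0.05 = 0.012
CYP2B6: 0.32 × 5.5 = 1.76
Other: 0.3 (unchanged)
CL_new/CL_old = 0.504 + 0.012 + 1.76 + 0.3 = 2.576.
Steady-state concentration ∝ 1/CL: new value = 7.52 / 2.576 = 2.92 mg/L.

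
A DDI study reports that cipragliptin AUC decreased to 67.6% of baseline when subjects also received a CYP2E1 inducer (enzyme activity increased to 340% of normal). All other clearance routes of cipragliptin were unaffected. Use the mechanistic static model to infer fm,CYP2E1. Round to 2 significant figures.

0.20

Write x for the fraction cleared via CYP2E1. The observed AUC change means clearance rose to 1/0.676 = 1.479 of baseline.
Only the CYP2E1 route changed, so 1.479 = x·3.4 + (1 − x), giving x = 0.20.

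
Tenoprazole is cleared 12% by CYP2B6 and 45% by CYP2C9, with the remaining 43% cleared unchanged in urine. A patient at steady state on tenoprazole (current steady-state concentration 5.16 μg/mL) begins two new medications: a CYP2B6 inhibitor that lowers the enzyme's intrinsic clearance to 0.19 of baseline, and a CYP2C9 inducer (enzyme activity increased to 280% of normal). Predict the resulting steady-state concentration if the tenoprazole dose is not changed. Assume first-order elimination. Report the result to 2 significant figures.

3.0 μg/mL

The CYP2B6 pathway (12% of clearance) is reduced to 0.19× activity: 0.12 × 0.19 = 0.0228.
The CYP2C9 pathway (45% of clearance) is boosted to 2.8× activity: 0.45 × 2.8 = 1.26.
Non-CYP routes (43%) are unchanged.
Relative clearance = 0.0228 + 1.26 + 0.43 = 1.7128.
New steady-state concentration = 5.16 / 1.7128 = 3.0 μg/mL (concentration scales inversely with clearance).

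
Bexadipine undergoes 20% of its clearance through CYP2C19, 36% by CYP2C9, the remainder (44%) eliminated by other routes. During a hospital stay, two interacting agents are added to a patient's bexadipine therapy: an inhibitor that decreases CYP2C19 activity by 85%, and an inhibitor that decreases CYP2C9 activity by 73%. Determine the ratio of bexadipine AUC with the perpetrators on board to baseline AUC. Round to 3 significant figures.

CYP2C19: 0.2 × 0.15 = 0.03
CYP2C9: 0.36 × 0.27 = 0.0972
Other: 0.44 (unchanged)
CL_new/CL_old = 0.03 + 0.0972 + 0.44 = 0.5672.
Because AUC varies inversely with clearance, the combined effect is 1 / 0.5672 = 1.76.

1.76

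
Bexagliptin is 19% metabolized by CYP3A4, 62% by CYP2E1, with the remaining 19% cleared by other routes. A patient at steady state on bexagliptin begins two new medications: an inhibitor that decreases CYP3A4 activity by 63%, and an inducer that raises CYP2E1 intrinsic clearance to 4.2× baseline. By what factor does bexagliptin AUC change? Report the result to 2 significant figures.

The CYP3A4 pathway (19% of clearance) falls to 0.37× activity: 0.19 × 0.37 = 0.0703.
The CYP2E1 pathway (62% of clearance) rises to 4.2× activity: 0.62 × 4.2 = 2.604.
The remaining 19% of clearance is unaffected.
Relative clearance = 0.0703 + 2.604 + 0.19 = 2.8643.
AUC ∝ 1/CL: fold-change = 1 / 2.8643 = 0.35.

0.35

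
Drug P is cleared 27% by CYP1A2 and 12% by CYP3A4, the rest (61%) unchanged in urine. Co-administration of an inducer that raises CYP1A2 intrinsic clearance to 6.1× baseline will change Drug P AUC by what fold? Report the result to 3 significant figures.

0.421

The CYP1A2 pathway (27% of clearance) is boosted to 6.1× activity: 0.27 × 6.1 = 1.647.
CYP3A4 (12%) and the residual 61% are unaffected.
Relative clearance = 1.647 + 0.12 + 0.61 = 2.377.
Since AUC ∝ 1/CL, the ratio is 1 / 2.377 = 0.421.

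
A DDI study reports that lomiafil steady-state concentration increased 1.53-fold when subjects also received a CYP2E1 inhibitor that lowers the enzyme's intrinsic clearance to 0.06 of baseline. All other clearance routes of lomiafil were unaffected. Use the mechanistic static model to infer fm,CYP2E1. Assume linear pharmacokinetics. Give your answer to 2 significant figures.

0.37

Write x for the fraction cleared via CYP2E1. The observed steady-state concentration change means clearance fell to 1/1.53 = 0.6536 of baseline.
Setting x·0.06 + (1 − x) = 0.6536 and solving: x = (0.6536 − 1)/(0.06 − 1) = 0.37.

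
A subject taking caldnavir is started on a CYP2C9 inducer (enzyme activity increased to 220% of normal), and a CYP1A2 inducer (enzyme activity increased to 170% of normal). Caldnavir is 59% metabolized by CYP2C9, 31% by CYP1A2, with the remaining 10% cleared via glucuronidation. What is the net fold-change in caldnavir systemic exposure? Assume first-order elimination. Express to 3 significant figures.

The CYP2C9 pathway (59% of clearance) increases to 2.2× activity: 0.59 × 2.2 = 1.298.
The CYP1A2 pathway (31% of clearance) is boosted to 1.7× activity: 0.31 × 1.7 = 0.527.
The remaining 10% of clearance is unaffected.
New clearance relative to baseline: 1.298 + 0.527 + 0.1 = 1.925.
Because systemic exposure varies inversely with clearance, the combined effect is 1 / 1.925 = 0.519.

0.519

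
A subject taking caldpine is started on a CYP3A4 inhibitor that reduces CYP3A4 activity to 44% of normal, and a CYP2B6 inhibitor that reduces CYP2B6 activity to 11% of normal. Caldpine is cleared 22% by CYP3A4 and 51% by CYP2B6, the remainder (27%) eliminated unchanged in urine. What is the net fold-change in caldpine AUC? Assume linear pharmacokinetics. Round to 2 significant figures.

2.4

CYP3A4: 0.22 × 0.44 = 0.0968
CYP2B6: 0.51 × 0.11 = 0.0561
Other: 0.27 (unchanged)
CL_new/CL_old = 0.0968 + 0.0561 + 0.27 = 0.4229.
Because AUC varies inversely with clearance, the combined effect is 1 / 0.4229 = 2.4.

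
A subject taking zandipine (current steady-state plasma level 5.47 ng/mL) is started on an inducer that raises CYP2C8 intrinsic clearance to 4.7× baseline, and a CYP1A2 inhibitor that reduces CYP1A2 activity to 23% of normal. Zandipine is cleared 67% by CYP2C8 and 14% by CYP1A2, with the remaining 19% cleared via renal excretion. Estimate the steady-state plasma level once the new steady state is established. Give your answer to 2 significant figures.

The CYP2C8 pathway (67% of clearance) rises to 4.7× activity: 0.67 × 4.7 = 3.149.
The CYP1A2 pathway (14% of clearance) falls to 0.23× activity: 0.14 × 0.23 = 0.0322.
The remaining 19% of clearance is unaffected.
Relative clearance = 3.149 + 0.0322 + 0.19 = 3.3712.
Steady-state plasma level ∝ 1/CL: new value = 5.47 / 3.3712 = 1.6 ng/mL.

1.6 ng/mL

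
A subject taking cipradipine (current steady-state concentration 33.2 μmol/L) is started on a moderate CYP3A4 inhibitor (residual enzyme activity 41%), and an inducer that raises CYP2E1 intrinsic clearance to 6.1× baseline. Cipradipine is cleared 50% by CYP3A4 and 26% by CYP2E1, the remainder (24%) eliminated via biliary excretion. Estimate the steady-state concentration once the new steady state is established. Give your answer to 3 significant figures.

16.3 μmol/L

CYP3A4: 0.5 × 0.41 = 0.205
CYP2E1: 0.26 × 6.1 = 1.586
Other: 0.24 (unchanged)
Relative clearance = 0.205 + 1.586 + 0.24 = 2.031.
Dividing the baseline by the relative clearance: 33.2 / 2.031 = 16.3 μmol/L.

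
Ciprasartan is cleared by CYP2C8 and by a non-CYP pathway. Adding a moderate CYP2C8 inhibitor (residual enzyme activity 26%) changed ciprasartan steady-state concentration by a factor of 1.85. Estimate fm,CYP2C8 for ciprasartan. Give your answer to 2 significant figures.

0.62

Let fm be the CYP2C8 fraction. New clearance relative to baseline = fm × 0.26 + (1 − fm).
Steady-state concentration ratio = 1 / (new CL fraction), so new CL fraction = 1 / 1.85 = 0.5405.
fm × 0.26 + 1 − fm = 0.5405  ⇒  fm × (0.26 − 1) = −0.4595  ⇒  fm = 0.62.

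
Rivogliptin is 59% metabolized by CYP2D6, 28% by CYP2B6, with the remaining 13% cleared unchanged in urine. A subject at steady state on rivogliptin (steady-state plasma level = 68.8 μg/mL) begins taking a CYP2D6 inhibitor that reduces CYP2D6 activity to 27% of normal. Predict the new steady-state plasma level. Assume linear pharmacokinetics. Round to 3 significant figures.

The CYP2D6 pathway (59% of clearance) falls to 0.27× activity: 0.59 × 0.27 = 0.1593.
CYP2B6 (28%) and the residual 13% are unaffected.
CL_new/CL_old = 0.1593 + 0.28 + 0.13 = 0.5693.
With dosing unchanged, steady-state plasma level scales as 1/CL: 68.8 / 0.5693 = 121 μg/mL.

121 μg/mL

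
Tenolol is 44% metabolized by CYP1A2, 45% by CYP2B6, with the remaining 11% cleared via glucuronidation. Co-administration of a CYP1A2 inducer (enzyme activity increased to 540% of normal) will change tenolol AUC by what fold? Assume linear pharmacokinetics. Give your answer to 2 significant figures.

CYP1A2: 0.44 × 5.4 = 2.376
CYP2B6: 0.45 (unchanged)
Other: 0.11 (unchanged)
CL_new/CL_old = 2.376 + 0.45 + 0.11 = 2.936.
AUC ratio = CL_old/CL_new = 1 / 2.936 = 0.34.

0.34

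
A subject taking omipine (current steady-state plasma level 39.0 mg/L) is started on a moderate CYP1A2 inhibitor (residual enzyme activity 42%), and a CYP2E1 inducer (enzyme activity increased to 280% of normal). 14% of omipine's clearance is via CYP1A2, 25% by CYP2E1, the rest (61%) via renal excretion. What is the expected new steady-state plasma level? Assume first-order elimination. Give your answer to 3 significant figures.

28.5 mg/L

The CYP1A2 pathway (14% of clearance) drops to 0.42× activity: 0.14 × 0.42 = 0.0588.
The CYP2E1 pathway (25% of clearance) rises to 2.8× activity: 0.25 × 2.8 = 0.7.
Non-CYP routes (61%) are unchanged.
Relative clearance = 0.0588 + 0.7 + 0.61 = 1.3688.
Steady-state plasma level ∝ 1/CL: new value = 39.0 / 1.3688 = 28.5 mg/L.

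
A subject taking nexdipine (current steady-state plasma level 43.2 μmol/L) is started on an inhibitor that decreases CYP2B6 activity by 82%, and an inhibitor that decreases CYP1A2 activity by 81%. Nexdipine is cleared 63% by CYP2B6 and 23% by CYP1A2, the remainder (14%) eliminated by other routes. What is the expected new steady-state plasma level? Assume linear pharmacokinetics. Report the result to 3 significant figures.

145 μmol/L

CYP2B6: 0.63 × 0.18 = 0.1134
CYP1A2: 0.23 × 0.19 = 0.0437
Other: 0.14 (unchanged)
Relative clearance = 0.1134 + 0.0437 + 0.14 = 0.2971.
Dividing the baseline by the relative clearance: 43.2 / 0.2971 = 145 μmol/L.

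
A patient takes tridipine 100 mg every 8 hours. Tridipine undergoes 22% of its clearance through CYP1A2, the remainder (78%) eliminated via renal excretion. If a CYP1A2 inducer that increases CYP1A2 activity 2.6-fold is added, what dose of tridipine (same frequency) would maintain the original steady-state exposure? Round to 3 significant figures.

CYP1A2: 0.22 × 2.6 = 0.572
Other: 0.78 (unchanged)
CL_new/CL_old = 0.572 + 0.78 = 1.352.
Css,avg = (dose rate)/CL, so holding Css fixed requires dose ∝ CL: 100 × 1.352 = 135 mg.

135 mg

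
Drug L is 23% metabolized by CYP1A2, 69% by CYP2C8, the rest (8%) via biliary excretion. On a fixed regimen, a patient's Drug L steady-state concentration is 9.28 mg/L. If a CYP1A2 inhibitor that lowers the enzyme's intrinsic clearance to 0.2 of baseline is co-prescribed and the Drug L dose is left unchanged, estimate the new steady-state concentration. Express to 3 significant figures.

11.4 mg/L

The CYP1A2 pathway (23% of clearance) is reduced to 0.2× activity: 0.23 × 0.2 = 0.046.
CYP2C8 (69%) and the residual 8% are unaffected.
CL_new/CL_old = 0.046 + 0.69 + 0.08 = 0.816.
Steady-state concentration ∝ 1/CL, so new value = 9.28 / 0.816 = 11.4 mg/L.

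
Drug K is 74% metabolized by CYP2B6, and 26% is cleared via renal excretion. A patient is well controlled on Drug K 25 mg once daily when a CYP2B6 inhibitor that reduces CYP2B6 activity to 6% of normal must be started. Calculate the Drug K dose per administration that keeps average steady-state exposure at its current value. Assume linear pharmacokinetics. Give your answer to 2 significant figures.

7.6 mg

The CYP2B6 pathway (74% of clearance) drops to 0.06× activity: 0.74 × 0.06 = 0.0444.
Non-CYP routes (26%) are unchanged.
Relative clearance = 0.0444 + 0.26 = 0.3044.
Exposure is unchanged when dose changes in proportion to clearance. New dose = 25 mg × 0.3044 = 7.6 mg.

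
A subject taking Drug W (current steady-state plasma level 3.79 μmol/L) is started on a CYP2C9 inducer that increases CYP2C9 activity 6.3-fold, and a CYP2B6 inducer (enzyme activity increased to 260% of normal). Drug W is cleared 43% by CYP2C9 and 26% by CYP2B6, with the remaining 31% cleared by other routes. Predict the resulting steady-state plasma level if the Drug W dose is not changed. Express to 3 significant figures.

1.03 μmol/L

CYP2C9: 0.43 × 6.3 = 2.709
CYP2B6: 0.26 × 2.6 = 0.676
Other: 0.31 (unchanged)
CL_new/CL_old = 2.709 + 0.676 + 0.31 = 3.695.
Steady-state plasma level ∝ 1/CL: new value = 3.79 / 3.695 = 1.03 μmol/L.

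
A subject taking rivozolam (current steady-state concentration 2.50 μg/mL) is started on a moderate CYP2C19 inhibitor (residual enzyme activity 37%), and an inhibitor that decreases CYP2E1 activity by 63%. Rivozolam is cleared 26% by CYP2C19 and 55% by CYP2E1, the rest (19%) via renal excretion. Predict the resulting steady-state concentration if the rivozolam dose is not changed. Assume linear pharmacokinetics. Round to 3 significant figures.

The CYP2C19 pathway (26% of clearance) falls to 0.37× activity: 0.26 × 0.37 = 0.0962.
The CYP2E1 pathway (55% of clearance) drops to 0.37× activity: 0.55 × 0.37 = 0.2035.
The remaining 19% of clearance is unaffected.
New clearance relative to baseline: 0.0962 + 0.2035 + 0.19 = 0.4897.
Dividing the baseline by the relative clearance: 2.50 / 0.4897 = 5.11 μg/mL.

5.11 μg/mL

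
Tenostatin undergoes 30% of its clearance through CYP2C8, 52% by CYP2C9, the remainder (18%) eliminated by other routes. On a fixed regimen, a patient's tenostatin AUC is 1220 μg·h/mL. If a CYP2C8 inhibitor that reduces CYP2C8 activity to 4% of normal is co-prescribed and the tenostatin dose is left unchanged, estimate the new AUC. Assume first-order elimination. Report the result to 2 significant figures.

CYP2C8: 0.3 × 0.04 = 0.012
CYP2C9: 0.52 (unchanged)
Other: 0.18 (unchanged)
CL_new/CL_old = 0.012 + 0.52 + 0.18 = 0.712.
With dosing unchanged, AUC scales as 1/CL: 1220 / 0.712 = 1.7 × 10³ μg·h/mL.

1.7 × 10³ μg·h/mL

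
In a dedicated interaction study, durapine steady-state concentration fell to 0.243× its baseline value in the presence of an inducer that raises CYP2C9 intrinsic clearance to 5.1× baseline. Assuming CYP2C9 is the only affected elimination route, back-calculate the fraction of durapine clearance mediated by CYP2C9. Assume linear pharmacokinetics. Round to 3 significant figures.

CL'/CL = 1 / 0.243 = 4.115
5.1·fm + (1 − fm) = 4.115
fm = (4.115 − 1) / (5.1 − 1) = 0.760

0.760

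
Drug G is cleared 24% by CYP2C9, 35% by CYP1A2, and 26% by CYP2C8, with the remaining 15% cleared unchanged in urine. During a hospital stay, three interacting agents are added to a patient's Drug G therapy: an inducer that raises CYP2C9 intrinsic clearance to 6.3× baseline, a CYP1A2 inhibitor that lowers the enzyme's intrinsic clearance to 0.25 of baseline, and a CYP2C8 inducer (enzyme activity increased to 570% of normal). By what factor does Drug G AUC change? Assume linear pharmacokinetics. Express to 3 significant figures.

0.309

The CYP2C9 pathway (24% of clearance) increases to 6.3× activity: 0.24 × 6.3 = 1.512.
The CYP1A2 pathway (35% of clearance) is reduced to 0.25× activity: 0.35 × 0.25 = 0.0875.
The CYP2C8 pathway (26% of clearance) rises to 5.7× activity: 0.26 × 5.7 = 1.482.
Non-CYP routes (15%) are unchanged.
New clearance relative to baseline: 1.512 + 0.0875 + 1.482 + 0.15 = 3.2315.
AUC ∝ 1/CL: fold-change = 1 / 3.2315 = 0.309.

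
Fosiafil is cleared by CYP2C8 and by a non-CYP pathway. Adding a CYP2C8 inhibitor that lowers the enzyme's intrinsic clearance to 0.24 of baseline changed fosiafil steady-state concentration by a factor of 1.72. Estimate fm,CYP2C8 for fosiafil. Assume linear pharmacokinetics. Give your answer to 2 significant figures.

Let fm be the CYP2C8 fraction. New clearance relative to baseline = fm × 0.24 + (1 − fm).
Steady-state concentration ratio = 1 / (new CL fraction), so new CL fraction = 1 / 1.72 = 0.5814.
fm × 0.24 + 1 − fm = 0.5814  ⇒  fm × (0.24 − 1) = −0.4186  ⇒  fm = 0.55.

0.55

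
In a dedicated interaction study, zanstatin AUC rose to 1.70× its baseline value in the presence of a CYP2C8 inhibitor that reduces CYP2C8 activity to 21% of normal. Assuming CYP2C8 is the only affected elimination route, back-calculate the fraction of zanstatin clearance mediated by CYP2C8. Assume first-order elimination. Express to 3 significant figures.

0.521

CL'/CL = 1 / 1.70 = 0.5882
0.21·fm + (1 − fm) = 0.5882
fm = (0.5882 − 1) / (0.21 − 1) = 0.521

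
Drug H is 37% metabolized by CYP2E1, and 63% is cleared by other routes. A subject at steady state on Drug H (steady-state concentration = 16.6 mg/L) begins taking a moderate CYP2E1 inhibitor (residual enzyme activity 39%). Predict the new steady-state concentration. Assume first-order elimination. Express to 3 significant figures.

The CYP2E1 pathway (37% of clearance) drops to 0.39× activity: 0.37 × 0.39 = 0.1443.
The remaining 63% of clearance is unaffected.
Relative clearance = 0.1443 + 0.63 = 0.7743.
With dosing unchanged, steady-state concentration scales as 1/CL: 16.6 / 0.7743 = 21.4 mg/L.

21.4 mg/L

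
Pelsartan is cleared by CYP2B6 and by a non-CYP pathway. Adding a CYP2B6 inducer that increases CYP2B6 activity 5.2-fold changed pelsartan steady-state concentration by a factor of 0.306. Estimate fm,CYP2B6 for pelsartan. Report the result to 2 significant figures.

Call the CYP2B6 fraction fm. After the interaction, CL_new/CL_old = fm × 5.2 + (1 − fm).
Steady-state concentration ratio = 1 / (new CL fraction), so new CL fraction = 1 / 0.306 = 3.268.
fm × 5.2 + 1 − fm = 3.268  ⇒  fm × (5.2 − 1) = 2.268  ⇒  fm = 0.54.

0.54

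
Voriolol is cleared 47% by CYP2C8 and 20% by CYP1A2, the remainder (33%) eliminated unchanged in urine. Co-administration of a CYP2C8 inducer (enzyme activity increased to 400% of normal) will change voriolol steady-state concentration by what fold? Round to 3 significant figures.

The CYP2C8 pathway (47% of clearance) increases to 4× activity: 0.47 × 4 = 1.88.
CYP1A2 (20%) and the residual 33% are unaffected.
CL_new/CL_old = 1.88 + 0.2 + 0.33 = 2.41.
Steady-state concentration ratio = CL_old/CL_new = 1 / 2.41 = 0.415.

0.415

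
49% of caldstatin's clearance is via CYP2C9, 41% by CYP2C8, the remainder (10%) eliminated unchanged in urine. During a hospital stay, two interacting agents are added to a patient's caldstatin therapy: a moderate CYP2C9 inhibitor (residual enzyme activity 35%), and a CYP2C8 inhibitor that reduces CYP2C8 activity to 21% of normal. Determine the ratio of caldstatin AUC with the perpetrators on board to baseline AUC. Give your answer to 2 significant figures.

The CYP2C9 pathway (49% of clearance) is reduced to 0.35× activity: 0.49 × 0.35 = 0.1715.
The CYP2C8 pathway (41% of clearance) is reduced to 0.21× activity: 0.41 × 0.21 = 0.0861.
Non-CYP routes (10%) are unchanged.
New clearance relative to baseline: 0.1715 + 0.0861 + 0.1 = 0.3576.
Because AUC varies inversely with clearance, the combined effect is 1 / 0.3576 = 2.8.

2.8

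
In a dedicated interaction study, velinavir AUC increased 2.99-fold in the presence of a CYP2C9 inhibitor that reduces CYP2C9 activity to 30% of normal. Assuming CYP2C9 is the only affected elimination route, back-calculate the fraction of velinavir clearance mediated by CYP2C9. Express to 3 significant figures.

Let x = fm,CYP2C9. Because AUC ∝ 1/CL, relative clearance fell to 1/2.99 = 0.3344.
Setting x·0.3 + (1 − x) = 0.3344 and solving: x = (0.3344 − 1)/(0.3 − 1) = 0.951.

0.951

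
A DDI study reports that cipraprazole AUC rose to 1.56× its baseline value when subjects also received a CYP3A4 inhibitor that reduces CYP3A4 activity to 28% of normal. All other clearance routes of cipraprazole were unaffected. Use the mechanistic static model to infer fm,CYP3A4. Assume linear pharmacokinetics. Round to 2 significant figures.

CL'/CL = 1 / 1.56 = 0.641
0.28·fm + (1 − fm) = 0.641
fm = (0.641 − 1) / (0.28 − 1) = 0.50

0.50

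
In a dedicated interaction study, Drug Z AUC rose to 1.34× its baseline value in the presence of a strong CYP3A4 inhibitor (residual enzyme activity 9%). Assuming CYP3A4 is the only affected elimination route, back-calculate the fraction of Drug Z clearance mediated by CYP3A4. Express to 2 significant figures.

Let x = fm,CYP3A4. Because AUC ∝ 1/CL, relative clearance fell to 1/1.34 = 0.7463.
Setting x·0.09 + (1 − x) = 0.7463 and solving: x = (0.7463 − 1)/(0.09 − 1) = 0.28.

0.28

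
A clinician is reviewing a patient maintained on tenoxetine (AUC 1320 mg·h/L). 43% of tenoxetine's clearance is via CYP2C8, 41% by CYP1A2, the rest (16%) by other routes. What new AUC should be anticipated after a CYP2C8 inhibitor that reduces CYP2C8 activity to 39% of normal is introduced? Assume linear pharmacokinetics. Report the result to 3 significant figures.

1.79 × 10³ mg·h/L

The CYP2C8 pathway (43% of clearance) falls to 0.39× activity: 0.43 × 0.39 = 0.1677.
CYP1A2 (41%) and the residual 16% are unaffected.
New clearance relative to baseline: 0.1677 + 0.41 + 0.16 = 0.7377.
AUC ∝ 1/CL, so new value = 1320 / 0.7377 = 1.79 × 10³ mg·h/L.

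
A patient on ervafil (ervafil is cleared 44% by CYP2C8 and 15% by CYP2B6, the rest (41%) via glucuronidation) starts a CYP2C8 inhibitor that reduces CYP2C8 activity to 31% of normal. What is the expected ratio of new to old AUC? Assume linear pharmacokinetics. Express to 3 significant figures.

The CYP2C8 pathway (44% of clearance) falls to 0.31× activity: 0.44 × 0.31 = 0.1364.
CYP2B6 (15%) and the residual 41% are unaffected.
Relative clearance = 0.1364 + 0.15 + 0.41 = 0.6964.
AUC is inversely proportional to clearance, so the fold-change is 1 / 0.6964 = 1.44.

1.44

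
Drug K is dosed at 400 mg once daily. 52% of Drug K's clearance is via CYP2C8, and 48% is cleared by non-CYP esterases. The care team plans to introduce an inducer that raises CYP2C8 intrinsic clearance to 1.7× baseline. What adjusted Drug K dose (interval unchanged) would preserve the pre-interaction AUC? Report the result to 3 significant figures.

CYP2C8: 0.52 × 1.7 = 0.884
Other: 0.48 (unchanged)
New clearance relative to baseline: 0.884 + 0.48 = 1.364.
Css,avg = (dose rate)/CL, so holding Css fixed requires dose ∝ CL: 400 × 1.364 = 546 mg.

546 mg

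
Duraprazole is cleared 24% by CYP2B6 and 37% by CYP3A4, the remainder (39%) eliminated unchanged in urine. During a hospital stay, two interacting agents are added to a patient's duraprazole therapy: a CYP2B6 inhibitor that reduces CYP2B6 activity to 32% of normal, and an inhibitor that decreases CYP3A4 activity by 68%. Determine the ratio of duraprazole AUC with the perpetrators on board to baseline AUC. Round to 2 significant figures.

1.7

The CYP2B6 pathway (24% of clearance) drops to 0.32× activity: 0.24 × 0.32 = 0.0768.
The CYP3A4 pathway (37% of clearance) drops to 0.32× activity: 0.37 × 0.32 = 0.1184.
The remaining 39% of clearance is unaffected.
Relative clearance = 0.0768 + 0.1184 + 0.39 = 0.5852.
AUC ∝ 1/CL: fold-change = 1 / 0.5852 = 1.7.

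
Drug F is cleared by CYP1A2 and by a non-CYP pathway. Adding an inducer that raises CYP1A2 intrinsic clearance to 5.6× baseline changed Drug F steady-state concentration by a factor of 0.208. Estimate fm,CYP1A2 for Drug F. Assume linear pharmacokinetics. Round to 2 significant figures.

0.83

Write x for the fraction cleared via CYP1A2. The observed steady-state concentration change means clearance rose to 1/0.208 = 4.808 of baseline.
Only the CYP1A2 route changed, so 4.808 = x·5.6 + (1 − x), giving x = 0.83.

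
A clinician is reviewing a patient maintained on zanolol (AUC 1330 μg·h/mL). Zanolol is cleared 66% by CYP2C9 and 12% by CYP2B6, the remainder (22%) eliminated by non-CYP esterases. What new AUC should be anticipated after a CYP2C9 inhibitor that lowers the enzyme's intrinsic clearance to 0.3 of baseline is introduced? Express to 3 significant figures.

The CYP2C9 pathway (66% of clearance) falls to 0.3× activity: 0.66 × 0.3 = 0.198.
CYP2B6 (12%) and the residual 22% are unaffected.
Relative clearance = 0.198 + 0.12 + 0.22 = 0.538.
With dosing unchanged, AUC scales as 1/CL: 1330 / 0.538 = 2.47 × 10³ μg·h/mL.

2.47 × 10³ μg·h/mL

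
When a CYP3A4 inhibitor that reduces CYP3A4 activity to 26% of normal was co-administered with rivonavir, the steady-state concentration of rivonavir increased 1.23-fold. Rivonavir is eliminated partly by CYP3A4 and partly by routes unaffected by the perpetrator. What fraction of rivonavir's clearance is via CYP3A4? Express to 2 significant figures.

0.25

Write x for the fraction cleared via CYP3A4. The observed steady-state concentration change means clearance fell to 1/1.23 = 0.813 of baseline.
Setting x·0.26 + (1 − x) = 0.813 and solving: x = (0.813 − 1)/(0.26 − 1) = 0.25.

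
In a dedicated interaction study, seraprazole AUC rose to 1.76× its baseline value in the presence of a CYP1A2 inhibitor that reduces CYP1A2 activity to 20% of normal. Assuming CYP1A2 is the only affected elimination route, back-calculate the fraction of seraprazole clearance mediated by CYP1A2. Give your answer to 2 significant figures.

Let x = fm,CYP1A2. Because AUC ∝ 1/CL, relative clearance fell to 1/1.76 = 0.5682.
Setting x·0.2 + (1 − x) = 0.5682 and solving: x = (0.5682 − 1)/(0.2 − 1) = 0.54.

0.54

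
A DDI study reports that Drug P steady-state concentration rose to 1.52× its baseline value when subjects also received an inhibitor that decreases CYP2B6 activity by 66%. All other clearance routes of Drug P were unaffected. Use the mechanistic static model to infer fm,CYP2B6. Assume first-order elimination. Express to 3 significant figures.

0.518

Call the CYP2B6 fraction fm. After the interaction, CL_new/CL_old = fm × 0.34 + (1 − fm).
Steady-state concentration ratio = 1 / (new CL fraction), so new CL fraction = 1 / 1.52 = 0.6579.
fm × 0.34 + 1 − fm = 0.6579  ⇒  fm × (0.34 − 1) = −0.3421  ⇒  fm = 0.518.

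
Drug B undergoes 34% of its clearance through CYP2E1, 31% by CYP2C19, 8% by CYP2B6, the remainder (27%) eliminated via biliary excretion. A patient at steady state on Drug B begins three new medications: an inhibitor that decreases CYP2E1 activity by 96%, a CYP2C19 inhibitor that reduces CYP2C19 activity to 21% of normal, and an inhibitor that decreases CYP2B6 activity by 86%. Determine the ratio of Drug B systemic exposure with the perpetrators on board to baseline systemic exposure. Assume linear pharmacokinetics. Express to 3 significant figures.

The CYP2E1 pathway (34% of clearance) drops to 0.04× activity: 0.34 × 0.04 = 0.0136.
The CYP2C19 pathway (31% of clearance) is reduced to 0.21× activity: 0.31 × 0.21 = 0.0651.
The CYP2B6 pathway (8% of clearance) drops to 0.14× activity: 0.08 × 0.14 = 0.0112.
The remaining 27% of clearance is unaffected.
CL_new/CL_old = 0.0136 + 0.0651 + 0.0112 + 0.27 = 0.3599.
Systemic exposure ∝ 1/CL: fold-change = 1 / 0.3599 = 2.78.

2.78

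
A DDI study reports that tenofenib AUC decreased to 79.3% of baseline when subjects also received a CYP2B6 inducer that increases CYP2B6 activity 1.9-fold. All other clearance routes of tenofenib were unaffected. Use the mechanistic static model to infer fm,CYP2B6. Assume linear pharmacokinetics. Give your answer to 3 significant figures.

Let x = fm,CYP2B6. Because AUC ∝ 1/CL, relative clearance rose to 1/0.793 = 1.261.
Only the CYP2B6 route changed, so 1.261 = x·1.9 + (1 − x), giving x = 0.290.

0.290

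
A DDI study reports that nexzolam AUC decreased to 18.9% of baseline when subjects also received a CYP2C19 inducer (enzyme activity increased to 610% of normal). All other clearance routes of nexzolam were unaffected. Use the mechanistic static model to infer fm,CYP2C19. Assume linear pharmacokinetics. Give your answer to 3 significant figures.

0.841

Let x = fm,CYP2C19. Because AUC ∝ 1/CL, relative clearance rose to 1/0.189 = 5.291.
Setting x·6.1 + (1 − x) = 5.291 and solving: x = (5.291 − 1)/(6.1 − 1) = 0.841.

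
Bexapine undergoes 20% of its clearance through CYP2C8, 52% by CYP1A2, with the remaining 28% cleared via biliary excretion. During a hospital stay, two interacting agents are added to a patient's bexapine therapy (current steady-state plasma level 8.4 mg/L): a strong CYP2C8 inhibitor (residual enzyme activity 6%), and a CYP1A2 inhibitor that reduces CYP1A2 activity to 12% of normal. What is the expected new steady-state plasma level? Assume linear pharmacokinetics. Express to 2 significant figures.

24 mg/L

CYP2C8: 0.2 × 0.06 = 0.012
CYP1A2: 0.52 × 0.12 = 0.0624
Other: 0.28 (unchanged)
Relative clearance = 0.012 + 0.0624 + 0.28 = 0.3544.
Dividing the baseline by the relative clearance: 8.4 / 0.3544 = 24 mg/L.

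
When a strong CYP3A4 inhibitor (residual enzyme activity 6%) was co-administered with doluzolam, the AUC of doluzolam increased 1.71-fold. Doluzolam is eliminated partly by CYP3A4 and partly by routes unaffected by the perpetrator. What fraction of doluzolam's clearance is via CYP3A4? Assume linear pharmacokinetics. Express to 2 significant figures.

0.44

CL'/CL = 1 / 1.71 = 0.5848
0.06·fm + (1 − fm) = 0.5848
fm = (0.5848 − 1) / (0.06 − 1) = 0.44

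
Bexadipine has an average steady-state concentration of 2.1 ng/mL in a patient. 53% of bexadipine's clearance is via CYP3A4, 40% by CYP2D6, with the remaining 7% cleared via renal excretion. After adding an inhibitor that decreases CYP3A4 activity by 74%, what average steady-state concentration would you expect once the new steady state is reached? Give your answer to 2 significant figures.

3.5 ng/mL

The CYP3A4 pathway (53% of clearance) falls to 0.26× activity: 0.53 × 0.26 = 0.1378.
CYP2D6 (40%) and the residual 7% are unaffected.
Relative clearance = 0.1378 + 0.4 + 0.07 = 0.6078.
With dosing unchanged, average steady-state concentration scales as 1/CL: 2.1 / 0.6078 = 3.5 ng/mL.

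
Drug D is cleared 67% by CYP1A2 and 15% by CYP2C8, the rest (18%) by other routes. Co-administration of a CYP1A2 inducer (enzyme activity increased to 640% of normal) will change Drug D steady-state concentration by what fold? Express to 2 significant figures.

0.22

The CYP1A2 pathway (67% of clearance) increases to 6.4× activity: 0.67 × 6.4 = 4.288.
CYP2C8 (15%) and the residual 18% are unaffected.
CL_new/CL_old = 4.288 + 0.15 + 0.18 = 4.618.
Since steady-state concentration ∝ 1/CL, the ratio is 1 / 4.618 = 0.22.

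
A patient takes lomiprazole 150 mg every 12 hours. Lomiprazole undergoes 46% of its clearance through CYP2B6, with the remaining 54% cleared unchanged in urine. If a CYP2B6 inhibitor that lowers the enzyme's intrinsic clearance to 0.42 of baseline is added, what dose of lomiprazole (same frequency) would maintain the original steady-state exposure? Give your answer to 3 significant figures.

110 mg

The CYP2B6 pathway (46% of clearance) drops to 0.42× activity: 0.46 × 0.42 = 0.1932.
Non-CYP routes (54%) are unchanged.
Relative clearance = 0.1932 + 0.54 = 0.7332.
To maintain the same steady-state level, dose must scale with clearance: new dose = 150 × 0.7332 = 110 mg.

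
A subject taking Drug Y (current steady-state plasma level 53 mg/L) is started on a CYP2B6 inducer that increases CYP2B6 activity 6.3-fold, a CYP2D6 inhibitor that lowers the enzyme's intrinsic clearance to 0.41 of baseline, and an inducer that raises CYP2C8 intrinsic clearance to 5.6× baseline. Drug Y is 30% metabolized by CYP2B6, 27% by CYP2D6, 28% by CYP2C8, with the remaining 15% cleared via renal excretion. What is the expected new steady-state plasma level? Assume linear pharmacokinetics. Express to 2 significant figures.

14 mg/L

The CYP2B6 pathway (30% of clearance) is boosted to 6.3× activity: 0.3 × 6.3 = 1.89.
The CYP2D6 pathway (27% of clearance) drops to 0.41× activity: 0.27 × 0.41 = 0.1107.
The CYP2C8 pathway (28% of clearance) increases to 5.6× activity: 0.28 × 5.6 = 1.568.
Non-CYP routes (15%) are unchanged.
New clearance relative to baseline: 1.89 + 0.1107 + 1.568 + 0.15 = 3.7187.
Steady-state plasma level ∝ 1/CL: new value = 53 / 3.7187 = 14 mg/L.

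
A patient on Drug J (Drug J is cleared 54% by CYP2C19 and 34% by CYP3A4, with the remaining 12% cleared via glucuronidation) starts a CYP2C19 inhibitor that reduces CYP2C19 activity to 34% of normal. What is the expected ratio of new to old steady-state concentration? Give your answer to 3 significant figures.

CYP2C19: 0.54 × 0.34 = 0.1836
CYP3A4: 0.34 (unchanged)
Other: 0.12 (unchanged)
Relative clearance = 0.1836 + 0.34 + 0.12 = 0.6436.
Steady-state concentration ratio = CL_old/CL_new = 1 / 0.6436 = 1.55.

1.55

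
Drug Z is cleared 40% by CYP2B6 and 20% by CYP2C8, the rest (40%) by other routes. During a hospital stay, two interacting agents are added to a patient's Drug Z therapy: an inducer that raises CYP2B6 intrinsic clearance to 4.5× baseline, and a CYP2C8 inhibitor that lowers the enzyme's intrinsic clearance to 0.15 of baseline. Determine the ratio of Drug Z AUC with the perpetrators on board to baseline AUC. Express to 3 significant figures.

The CYP2B6 pathway (40% of clearance) is boosted to 4.5× activity: 0.4 × 4.5 = 1.8.
The CYP2C8 pathway (20% of clearance) falls to 0.15× activity: 0.2 × 0.15 = 0.03.
Non-CYP routes (40%) are unchanged.
Relative clearance = 1.8 + 0.03 + 0.4 = 2.23.
Because AUC varies inversely with clearance, the combined effect is 1 / 2.23 = 0.448.

0.448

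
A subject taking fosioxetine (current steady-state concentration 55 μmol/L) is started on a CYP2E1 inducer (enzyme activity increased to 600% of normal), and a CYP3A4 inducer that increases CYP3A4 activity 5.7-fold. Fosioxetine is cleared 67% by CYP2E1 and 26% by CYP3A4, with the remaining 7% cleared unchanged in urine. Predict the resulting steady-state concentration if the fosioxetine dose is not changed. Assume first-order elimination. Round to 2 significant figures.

The CYP2E1 pathway (67% of clearance) is boosted to 6× activity: 0.67 × 6 = 4.02.
The CYP3A4 pathway (26% of clearance) increases to 5.7× activity: 0.26 × 5.7 = 1.482.
The remaining 7% of clearance is unaffected.
CL_new/CL_old = 4.02 + 1.482 + 0.07 = 5.572.
Steady-state concentration ∝ 1/CL: new value = 55 / 5.572 = 9.9 μmol/L.

9.9 μmol/L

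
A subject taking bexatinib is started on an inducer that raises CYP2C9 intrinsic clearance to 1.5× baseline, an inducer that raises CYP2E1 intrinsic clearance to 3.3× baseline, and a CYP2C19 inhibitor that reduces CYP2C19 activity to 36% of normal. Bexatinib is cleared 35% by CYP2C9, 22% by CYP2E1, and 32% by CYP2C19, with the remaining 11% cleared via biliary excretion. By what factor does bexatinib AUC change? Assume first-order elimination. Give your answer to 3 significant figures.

CYP2C9: 0.35 × 1.5 = 0.525
CYP2E1: 0.22 × 3.3 = 0.726
CYP2C19: 0.32 × 0.36 = 0.1152
Other: 0.11 (unchanged)
CL_new/CL_old = 0.525 + 0.726 + 0.1152 + 0.11 = 1.4762.
Net AUC ratio = 1 / 1.4762 = 0.677.

0.677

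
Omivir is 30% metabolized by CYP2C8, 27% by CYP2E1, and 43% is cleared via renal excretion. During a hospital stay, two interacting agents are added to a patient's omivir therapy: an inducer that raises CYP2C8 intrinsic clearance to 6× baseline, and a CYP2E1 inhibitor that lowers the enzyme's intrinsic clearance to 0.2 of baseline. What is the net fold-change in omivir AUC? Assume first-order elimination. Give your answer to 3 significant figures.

0.438

The CYP2C8 pathway (30% of clearance) increases to 6× activity: 0.3 × 6 = 1.8.
The CYP2E1 pathway (27% of clearance) drops to 0.2× activity: 0.27 × 0.2 = 0.054.
The remaining 43% of clearance is unaffected.
Relative clearance = 1.8 + 0.054 + 0.43 = 2.284.
Net AUC ratio = 1 / 2.284 = 0.438.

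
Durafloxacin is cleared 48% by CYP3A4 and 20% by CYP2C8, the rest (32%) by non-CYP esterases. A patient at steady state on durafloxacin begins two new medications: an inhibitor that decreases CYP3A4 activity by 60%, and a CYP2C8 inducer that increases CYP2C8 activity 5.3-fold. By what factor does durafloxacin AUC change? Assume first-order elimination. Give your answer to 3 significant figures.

The CYP3A4 pathway (48% of clearance) is reduced to 0.4× activity: 0.48 × 0.4 = 0.192.
The CYP2C8 pathway (20% of clearance) rises to 5.3× activity: 0.2 × 5.3 = 1.06.
The remaining 32% of clearance is unaffected.
New clearance relative to baseline: 0.192 + 1.06 + 0.32 = 1.572.
Net AUC ratio = 1 / 1.572 = 0.636.

0.636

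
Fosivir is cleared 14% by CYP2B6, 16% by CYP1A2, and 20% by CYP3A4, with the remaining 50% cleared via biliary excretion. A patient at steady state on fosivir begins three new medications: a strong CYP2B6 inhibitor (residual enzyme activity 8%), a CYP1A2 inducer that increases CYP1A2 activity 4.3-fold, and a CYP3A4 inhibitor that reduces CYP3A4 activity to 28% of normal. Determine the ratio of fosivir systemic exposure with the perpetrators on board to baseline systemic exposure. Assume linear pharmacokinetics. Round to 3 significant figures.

CYP2B6: 0.14 × 0.08 = 0.0112
CYP1A2: 0.16 × 4.3 = 0.688
CYP3A4: 0.2 × 0.28 = 0.056
Other: 0.5 (unchanged)
New clearance relative to baseline: 0.0112 + 0.688 + 0.056 + 0.5 = 1.2552.
Net systemic exposure ratio = 1 / 1.2552 = 0.797.

0.797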